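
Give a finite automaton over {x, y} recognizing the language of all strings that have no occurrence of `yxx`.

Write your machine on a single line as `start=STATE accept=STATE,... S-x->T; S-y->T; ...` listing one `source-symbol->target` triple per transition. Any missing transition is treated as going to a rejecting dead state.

This is the complement of 'contains `yxx`'. Use the same substring-matching states — S0 through S3 holding how much of `yxx` has just been matched — but flip the accepting set: everything except the trap S3 accepts.
4 states suffice.
        x   y  
>* S0   S0  S1 
 * S1   S2  S1 
 * S2   S3  S1 
   S3   S3  S3 
(> = start, * = accepting)

start=S0; accept=S0,S1,S2; S0-x->S0; S0-y->S1; S1-x->S2; S1-y->S1; S2-x->S3; S2-y->S1; S3-x->S3; S3-y->S3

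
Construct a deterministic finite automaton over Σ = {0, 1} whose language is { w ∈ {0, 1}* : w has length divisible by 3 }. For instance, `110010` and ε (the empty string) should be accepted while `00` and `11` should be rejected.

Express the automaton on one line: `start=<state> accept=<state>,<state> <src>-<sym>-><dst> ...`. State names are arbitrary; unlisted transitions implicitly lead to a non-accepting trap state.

start=S0 accept=S0 S0-0->S1 S0-1->S1 S1-0->S2 S1-1->S2 S2-0->S0 S2-1->S0

Count input length modulo 3: every symbol advances one step around the cycle S0 → S1 → S2 → S0. Accept at S0.
With 3 states:
        0   1  
>* S0   S1  S1 
   S1   S2  S2 
   S2   S0  S0 
(> = start, * = accepting)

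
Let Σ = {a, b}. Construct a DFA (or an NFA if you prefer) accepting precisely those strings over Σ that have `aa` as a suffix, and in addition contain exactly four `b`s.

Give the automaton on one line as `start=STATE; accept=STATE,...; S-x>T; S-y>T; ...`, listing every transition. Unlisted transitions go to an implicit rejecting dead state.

Run two small machines in parallel and take their product. One (3 states) tracks how much of the suffix `aa` has currently been matched; the other (6 states) tracks the count of `b`s, saturating at 5. Each combined state is a pair, one component from each; accept when both components accept.
18 states suffice.
          a    b  
>  q0     q1   q2 
   q1     q3   q2 
   q2     q4   q5 
   q3     q3   q2 
   q4     q6   q5 
   q5     q7   q8 
   q6     q6   q5 
   q7     q9   q8 
   q8    q10  q11 
   q9     q9   q8 
   q10   q12  q11 
   q11   q13  q14 
   q12   q12  q11 
   q13   q15  q14 
   q14   q16  q14 
 * q15   q15  q14 
   q16   q17  q14 
   q17   q17  q14 
(> = start, * = accepting)

start=q0; accept=q15; q0-a>q1; q0-b>q2; q1-a>q3; q1-b>q2; q2-a>q4; q2-b>q5; q3-a>q3; q3-b>q2; q4-a>q6; q4-b>q5; q5-a>q7; q5-b>q8; q6-a>q6; q6-b>q5; q7-a>q9; q7-b>q8; q8-a>q10; q8-b>q11; q9-a>q9; q9-b>q8; q10-a>q12; q10-b>q11; q11-a>q13; q11-b>q14; q12-a>q12; q12-b>q11; q13-a>q15; q13-b>q14; q14-a>q16; q14-b>q14; q15-a>q15; q15-b>q14; q16-a>q17; q16-b>q14; q17-a>q17; q17-b>q14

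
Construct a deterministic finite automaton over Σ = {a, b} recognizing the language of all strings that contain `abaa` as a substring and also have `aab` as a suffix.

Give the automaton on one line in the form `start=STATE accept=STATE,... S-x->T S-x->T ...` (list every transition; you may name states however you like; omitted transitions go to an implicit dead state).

start=s0 accept=s7 s0-a->s1 s0-b->s0 s1-a->s2 s1-b->s3 s2-a->s2 s2-b->s4 s3-a->s5 s3-b->s0 s4-a->s5 s4-b->s0 s5-a->s6 s5-b->s3 s6-a->s6 s6-b->s7 s7-a->s8 s7-b->s9 s8-a->s6 s8-b->s9 s9-a->s8 s9-b->s9

Handle the two conditions separately and then intersect. The first has 5 states tracking whether and how much of `abaa` has been seen; the second has 4 states tracking how much of the suffix `aab` has currently been matched. A product state is a pair (one from each), accepting exactly when both do.
        a   b  
>  s0   s1  s0 
   s1   s2  s3 
   s2   s2  s4 
   s3   s5  s0 
   s4   s5  s0 
   s5   s6  s3 
   s6   s6  s7 
 * s7   s8  s9 
   s8   s6  s9 
   s9   s8  s9 
(> = start, * = accepting)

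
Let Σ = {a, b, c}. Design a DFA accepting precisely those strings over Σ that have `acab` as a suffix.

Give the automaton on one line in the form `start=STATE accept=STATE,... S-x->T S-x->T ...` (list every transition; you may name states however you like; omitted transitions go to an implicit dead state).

start=q0 accept=q4 q0-a->q1 q0-b->q0 q0-c->q0 q1-a->q1 q1-b->q0 q1-c->q2 q2-a->q3 q2-b->q0 q2-c->q0 q3-a->q1 q3-b->q4 q3-c->q2 q4-a->q1 q4-b->q0 q4-c->q0

Remember how much of `acab` the current input suffix matches. State q0 means no match yet; q1 means the last symbol is `a`; q2 means the last 2 symbols are `ac`; q3 means the last 3 symbols are `aca`; q4 means the last 4 symbols are `acab`. Only q4 accepts. On a mismatch, fall back to the longest proper suffix that is still a prefix of `acab`.
5 states suffice.
        a   b   c  
>  q0   q1  q0  q0 
   q1   q1  q0  q2 
   q2   q3  q0  q0 
   q3   q1  q4  q2 
 * q4   q1  q0  q0 
(> = start, * = accepting)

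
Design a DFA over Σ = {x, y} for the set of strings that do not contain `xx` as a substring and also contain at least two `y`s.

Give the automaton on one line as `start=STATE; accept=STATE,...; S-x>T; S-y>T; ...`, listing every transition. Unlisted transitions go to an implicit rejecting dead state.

start=A; accept=F,H,I,K; A-x>B; A-y>C; B-x>D; B-y>C; C-x>E; C-y>F; D-x>D; D-y>G; E-x>G; E-y>F; F-x>H; F-y>I; G-x>G; G-y>J; H-x>J; H-y>I; I-x>K; I-y>I; J-x>J; J-y>L; K-x>L; K-y>I; L-x>L; L-y>L

Handle the two conditions separately and then intersect. The first has 3 states tracking partial matches of the forbidden pattern `xx`; the second has 4 states tracking the count of `y`s, saturating at 3. A product state is a pair (one from each), accepting exactly when both do.
12 states suffice.
       x  y 
>  A   B  C 
   B   D  C 
   C   E  F 
   D   D  G 
   E   G  F 
 * F   H  I 
   G   G  J 
 * H   J  I 
 * I   K  I 
   J   J  L 
 * K   L  I 
   L   L  L 
(> = start, * = accepting)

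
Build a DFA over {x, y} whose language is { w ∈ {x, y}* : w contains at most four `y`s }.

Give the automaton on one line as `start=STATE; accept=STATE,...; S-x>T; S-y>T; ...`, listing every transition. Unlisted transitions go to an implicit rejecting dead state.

Only the number of `y`s matters, and only up to 5. Make a chain q0 → q1 → q2 → q3 → q4 → q5 advanced by each `y` (with q5 absorbing); every other symbol self-loops. The accepting set is {q0, q1, q2, q3, q4}.
        x   y  
>* q0   q0  q1 
 * q1   q1  q2 
 * q2   q2  q3 
 * q3   q3  q4 
 * q4   q4  q5 
   q5   q5  q5 
(> = start, * = accepting)

start=q0; accept=q0,q1,q2,q3,q4; q0-x>q0; q0-y>q1; q1-x>q1; q1-y>q2; q2-x>q2; q2-y>q3; q3-x>q3; q3-y>q4; q4-x>q4; q4-y>q5; q5-x>q5; q5-y>q5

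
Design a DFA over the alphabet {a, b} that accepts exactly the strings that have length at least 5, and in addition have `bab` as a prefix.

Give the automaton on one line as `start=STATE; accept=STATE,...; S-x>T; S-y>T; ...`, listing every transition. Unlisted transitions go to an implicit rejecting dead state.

start=S0; accept=S6; S0-a>S1; S0-b>S2; S1-a>S1; S1-b>S1; S2-a>S3; S2-b>S1; S3-a>S1; S3-b>S4; S4-a>S5; S4-b>S5; S5-a>S6; S5-b>S6; S6-a>S6; S6-b>S6

Run two small machines in parallel and take their product. The first has 7 states tracking the input length, saturating at 6; the second has 5 states tracking whether the input so far still matches the prefix `bab`. A product state is a pair (one from each), accepting exactly when both do. Minimizing collapses redundant product states.
A 7-state machine:
        a   b  
>  S0   S1  S2 
   S1   S1  S1 
   S2   S3  S1 
   S3   S1  S4 
   S4   S5  S5 
   S5   S6  S6 
 * S6   S6  S6 
(> = start, * = accepting)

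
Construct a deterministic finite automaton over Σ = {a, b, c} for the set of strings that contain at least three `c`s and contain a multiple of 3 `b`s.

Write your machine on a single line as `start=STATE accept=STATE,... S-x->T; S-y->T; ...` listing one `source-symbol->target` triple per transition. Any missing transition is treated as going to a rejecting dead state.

Build one automaton per condition and run them in lockstep. One (5 states) tracks the count of `c`s, saturating at 4; the other (3 states) tracks the count of `b`s modulo 3. Each combined state is a pair, one component from each; accept when both components accept. Minimizing collapses redundant product states.
          a    b    c  
>  s0     s0   s1   s2 
   s1     s1   s3   s4 
   s2     s2   s4   s5 
   s3     s3   s0   s6 
   s4     s4   s6   s7 
   s5     s5   s7   s8 
   s6     s6   s2   s9 
   s7     s7   s9  s10 
 * s8     s8  s10   s8 
   s9     s9   s5  s11 
   s10   s10  s11  s10 
   s11   s11   s8  s11 
(> = start, * = accepting)

start=s0; accept=s8; s0-a->s0; s0-b->s1; s0-c->s2; s1-a->s1; s1-b->s3; s1-c->s4; s2-a->s2; s2-b->s4; s2-c->s5; s3-a->s3; s3-b->s0; s3-c->s6; s4-a->s4; s4-b->s6; s4-c->s7; s5-a->s5; s5-b->s7; s5-c->s8; s6-a->s6; s6-b->s2; s6-c->s9; s7-a->s7; s7-b->s9; s7-c->s10; s8-a->s8; s8-b->s10; s8-c->s8; s9-a->s9; s9-b->s5; s9-c->s11; s10-a->s10; s10-b->s11; s10-c->s10; s11-a->s11; s11-b->s8; s11-c->s11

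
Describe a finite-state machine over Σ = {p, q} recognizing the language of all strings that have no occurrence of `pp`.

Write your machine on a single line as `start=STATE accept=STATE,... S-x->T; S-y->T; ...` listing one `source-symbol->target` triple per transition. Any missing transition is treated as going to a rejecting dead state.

This is the complement of 'contains `pp`'. Use the same substring-matching states — s0 through s2 holding how much of `pp` has just been matched — but flip the accepting set: everything except the trap s2 accepts.
A 3-state machine:
        p   q  
>* s0   s1  s0 
 * s1   s2  s0 
   s2   s2  s2 
(> = start, * = accepting)

start=s0; accept=s0,s1; s0-p->s1; s0-q->s0; s1-p->s2; s1-q->s0; s2-p->s2; s2-q->s2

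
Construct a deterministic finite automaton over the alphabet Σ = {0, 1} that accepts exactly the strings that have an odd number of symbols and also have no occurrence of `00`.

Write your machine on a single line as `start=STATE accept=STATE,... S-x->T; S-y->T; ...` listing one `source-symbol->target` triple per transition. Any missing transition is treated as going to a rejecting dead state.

start=A; accept=B,C; A-0->B; A-1->C; B-0->D; B-1->A; C-0->E; C-1->A; D-0->D; D-1->D; E-0->D; E-1->C

Run two small machines in parallel and take their product. The first has 2 states tracking the input length modulo 2; the second has 3 states tracking partial matches of the forbidden pattern `00`. A product state is a pair (one from each), accepting exactly when both do. After merging equivalent states the machine shrinks.
A 5-state machine:
       0  1 
>  A   B  C 
 * B   D  A 
 * C   E  A 
   D   D  D 
   E   D  C 
(> = start, * = accepting)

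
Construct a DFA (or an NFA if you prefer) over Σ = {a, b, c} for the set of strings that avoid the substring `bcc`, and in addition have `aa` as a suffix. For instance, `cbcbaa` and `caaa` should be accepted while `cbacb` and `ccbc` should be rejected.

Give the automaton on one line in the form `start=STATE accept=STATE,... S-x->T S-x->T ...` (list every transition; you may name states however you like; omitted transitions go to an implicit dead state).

Handle the two conditions separately and then intersect. One (4 states) tracks partial matches of the forbidden pattern `bcc`; the other (3 states) tracks how much of the suffix `aa` has currently been matched. Each combined state is a pair, one component from each; accept when both components accept.
        a   b   c  
>  s0   s1  s2  s0 
   s1   s3  s2  s0 
   s2   s1  s2  s4 
 * s3   s3  s2  s0 
   s4   s1  s2  s5 
   s5   s6  s5  s5 
   s6   s7  s5  s5 
   s7   s7  s5  s5 
(> = start, * = accepting)

start=s0 accept=s3 s0-a->s1 s0-b->s2 s0-c->s0 s1-a->s3 s1-b->s2 s1-c->s0 s2-a->s1 s2-b->s2 s2-c->s4 s3-a->s3 s3-b->s2 s3-c->s0 s4-a->s1 s4-b->s2 s4-c->s5 s5-a->s6 s5-b->s5 s5-c->s5 s6-a->s7 s6-b->s5 s6-c->s5 s7-a->s7 s7-b->s5 s7-c->s5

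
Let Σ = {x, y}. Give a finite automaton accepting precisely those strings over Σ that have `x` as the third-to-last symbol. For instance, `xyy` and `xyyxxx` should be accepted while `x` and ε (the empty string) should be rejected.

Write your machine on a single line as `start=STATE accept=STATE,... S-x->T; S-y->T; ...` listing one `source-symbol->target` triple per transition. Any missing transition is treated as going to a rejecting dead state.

start=s0; accept=s7,s8,s9,s10; s0-x->s1; s0-y->s2; s1-x->s3; s1-y->s4; s2-x->s5; s2-y->s6; s3-x->s7; s3-y->s8; s4-x->s9; s4-y->s10; s5-x->s11; s5-y->s12; s6-x->s13; s6-y->s14; s7-x->s7; s7-y->s8; s8-x->s9; s8-y->s10; s9-x->s11; s9-y->s12; s10-x->s13; s10-y->s14; s11-x->s7; s11-y->s8; s12-x->s9; s12-y->s10; s13-x->s11; s13-y->s12; s14-x->s13; s14-y->s14

A DFA must remember the last 3 symbols (since which symbol is third-to-last isn't known until the input ends). Use one state per possible window of the last ≤3 symbols; accept from those whose window starts with `x`.
15 states suffice.
          x    y  
>  s0     s1   s2 
   s1     s3   s4 
   s2     s5   s6 
   s3     s7   s8 
   s4     s9  s10 
   s5    s11  s12 
   s6    s13  s14 
 * s7     s7   s8 
 * s8     s9  s10 
 * s9    s11  s12 
 * s10   s13  s14 
   s11    s7   s8 
   s12    s9  s10 
   s13   s11  s12 
   s14   s13  s14 
(> = start, * = accepting)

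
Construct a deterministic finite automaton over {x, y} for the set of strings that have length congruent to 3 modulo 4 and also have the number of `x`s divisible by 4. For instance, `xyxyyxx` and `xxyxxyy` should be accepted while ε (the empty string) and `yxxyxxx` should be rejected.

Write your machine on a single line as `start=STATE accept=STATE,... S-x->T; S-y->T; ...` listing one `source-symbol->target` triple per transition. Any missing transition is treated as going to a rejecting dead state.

start=q0; accept=q9; q0-x->q1; q0-y->q2; q1-x->q3; q1-y->q4; q2-x->q4; q2-y->q5; q3-x->q6; q3-y->q7; q4-x->q7; q4-y->q8; q5-x->q8; q5-y->q9; q6-x->q0; q6-y->q10; q7-x->q10; q7-y->q11; q8-x->q11; q8-y->q12; q9-x->q12; q9-y->q0; q10-x->q2; q10-y->q13; q11-x->q13; q11-y->q14; q12-x->q14; q12-y->q1; q13-x->q5; q13-y->q15; q14-x->q15; q14-y->q3; q15-x->q9; q15-y->q6

Handle the two conditions separately and then intersect. The first has 4 states tracking the input length modulo 4; the second has 4 states tracking the count of `x`s modulo 4. A product state is a pair (one from each), accepting exactly when both do.
A 16-state machine:
          x    y  
>  q0     q1   q2 
   q1     q3   q4 
   q2     q4   q5 
   q3     q6   q7 
   q4     q7   q8 
   q5     q8   q9 
   q6     q0  q10 
   q7    q10  q11 
   q8    q11  q12 
 * q9    q12   q0 
   q10    q2  q13 
   q11   q13  q14 
   q12   q14   q1 
   q13    q5  q15 
   q14   q15   q3 
   q15    q9   q6 
(> = start, * = accepting)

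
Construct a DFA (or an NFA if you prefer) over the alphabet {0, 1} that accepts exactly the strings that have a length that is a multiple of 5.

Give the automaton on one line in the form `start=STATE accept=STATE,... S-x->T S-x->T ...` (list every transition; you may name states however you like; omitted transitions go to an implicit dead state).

start=s0 accept=s0 s0-0->s1 s0-1->s1 s1-0->s2 s1-1->s2 s2-0->s3 s2-1->s3 s3-0->s4 s3-1->s4 s4-0->s0 s4-1->s0

Only the length mod 5 matters, so use a 5-cycle: from any state, every input symbol moves to the next state, wrapping s4 back to s0. Mark s0 accepting.
A 5-state machine:
        0   1  
>* s0   s1  s1 
   s1   s2  s2 
   s2   s3  s3 
   s3   s4  s4 
   s4   s0  s0 
(> = start, * = accepting)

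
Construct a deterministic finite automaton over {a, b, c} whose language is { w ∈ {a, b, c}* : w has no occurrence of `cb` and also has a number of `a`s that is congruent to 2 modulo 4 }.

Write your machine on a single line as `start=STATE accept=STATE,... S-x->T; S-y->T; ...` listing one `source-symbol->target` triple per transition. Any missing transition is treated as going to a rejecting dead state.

Handle the two conditions separately and then intersect. One (3 states) tracks partial matches of the forbidden pattern `cb`; the other (4 states) tracks the count of `a`s modulo 4. Each combined state is a pair, one component from each; accept when both components accept. Equivalent product states are then merged.
9 states suffice.
        a   b   c  
>  q0   q1  q0  q2 
   q1   q3  q1  q4 
   q2   q1  q5  q2 
 * q3   q6  q3  q7 
   q4   q3  q5  q4 
   q5   q5  q5  q5 
   q6   q0  q6  q8 
 * q7   q6  q5  q7 
   q8   q0  q5  q8 
(> = start, * = accepting)

start=q0; accept=q3,q7; q0-a->q1; q0-b->q0; q0-c->q2; q1-a->q3; q1-b->q1; q1-c->q4; q2-a->q1; q2-b->q5; q2-c->q2; q3-a->q6; q3-b->q3; q3-c->q7; q4-a->q3; q4-b->q5; q4-c->q4; q5-a->q5; q5-b->q5; q5-c->q5; q6-a->q0; q6-b->q6; q6-c->q8; q7-a->q6; q7-b->q5; q7-c->q7; q8-a->q0; q8-b->q5; q8-c->q8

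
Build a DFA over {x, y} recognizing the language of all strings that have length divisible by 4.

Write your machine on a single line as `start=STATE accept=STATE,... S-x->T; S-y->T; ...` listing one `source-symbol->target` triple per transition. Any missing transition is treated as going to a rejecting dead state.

Only the length mod 4 matters, so use a 4-cycle: from any state, every input symbol moves to the next state, wrapping D back to A. Mark A accepting.
With 4 states:
       x  y 
>* A   B  B 
   B   C  C 
   C   D  D 
   D   A  A 
(> = start, * = accepting)

start=A; accept=A; A-x->B; A-y->B; B-x->C; B-y->C; C-x->D; C-y->D; D-x->A; D-y->A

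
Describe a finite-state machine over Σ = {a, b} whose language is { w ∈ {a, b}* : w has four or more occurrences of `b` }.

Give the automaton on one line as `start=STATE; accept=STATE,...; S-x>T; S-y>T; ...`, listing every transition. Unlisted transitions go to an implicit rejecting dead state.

Only the number of `b`s matters, and only up to 5. Make a chain S0 → S1 → S2 → S3 → S4 → S5 advanced by each `b` (with S5 absorbing); every other symbol self-loops. The accepting set is {S4, S5}.
        a   b  
>  S0   S0  S1 
   S1   S1  S2 
   S2   S2  S3 
   S3   S3  S4 
 * S4   S4  S5 
 * S5   S5  S5 
(> = start, * = accepting)

start=S0; accept=S4,S5; S0-a>S0; S0-b>S1; S1-a>S1; S1-b>S2; S2-a>S2; S2-b>S3; S3-a>S3; S3-b>S4; S4-a>S4; S4-b>S5; S5-a>S5; S5-b>S5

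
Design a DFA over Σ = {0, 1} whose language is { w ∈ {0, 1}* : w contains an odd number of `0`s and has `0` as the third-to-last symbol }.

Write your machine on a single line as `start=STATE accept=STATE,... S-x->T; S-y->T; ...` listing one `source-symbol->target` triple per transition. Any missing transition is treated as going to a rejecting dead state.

start=A; accept=H,K,Q,R; A-0->B; A-1->C; B-0->D; B-1->E; C-0->F; C-1->G; D-0->H; D-1->I; E-0->J; E-1->K; F-0->L; F-1->M; G-0->N; G-1->O; H-0->P; H-1->Q; I-0->R; I-1->S; J-0->T; J-1->U; K-0->V; K-1->W; L-0->H; L-1->I; M-0->J; M-1->K; N-0->L; N-1->M; O-0->N; O-1->O; P-0->H; P-1->I; Q-0->J; Q-1->K; R-0->L; R-1->M; S-0->N; S-1->O; T-0->P; T-1->Q; U-0->R; U-1->S; V-0->T; V-1->U; W-0->V; W-1->W

Build one automaton per condition and run them in lockstep. One (2 states) tracks the count of `0`s modulo 2; the other (15 states) tracks the last 3 symbols read. Each combined state is a pair, one component from each; accept when both components accept.
With 23 states:
       0  1 
>  A   B  C 
   B   D  E 
   C   F  G 
   D   H  I 
   E   J  K 
   F   L  M 
   G   N  O 
 * H   P  Q 
   I   R  S 
   J   T  U 
 * K   V  W 
   L   H  I 
   M   J  K 
   N   L  M 
   O   N  O 
   P   H  I 
 * Q   J  K 
 * R   L  M 
   S   N  O 
   T   P  Q 
   U   R  S 
   V   T  U 
   W   V  W 
(> = start, * = accepting)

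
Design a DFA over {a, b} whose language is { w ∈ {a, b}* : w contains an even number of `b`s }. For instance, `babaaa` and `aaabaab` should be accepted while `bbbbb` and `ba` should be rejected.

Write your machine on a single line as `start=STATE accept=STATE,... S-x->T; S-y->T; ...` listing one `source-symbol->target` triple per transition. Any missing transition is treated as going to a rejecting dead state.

Keep the running count of `b`s modulo 2: each `b` advances along the cycle q0 → q1 → q0 while other symbols loop. Accept at q0.
A 2-state machine:
        a   b  
>* q0   q0  q1 
   q1   q1  q0 
(> = start, * = accepting)

start=q0; accept=q0; q0-a->q0; q0-b->q1; q1-a->q1; q1-b->q0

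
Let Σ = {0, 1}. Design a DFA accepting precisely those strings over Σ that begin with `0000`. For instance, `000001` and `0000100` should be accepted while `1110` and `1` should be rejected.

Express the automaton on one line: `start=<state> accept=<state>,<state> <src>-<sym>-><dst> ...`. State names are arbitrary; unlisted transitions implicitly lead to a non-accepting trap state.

start=S0 accept=S4 S0-0->S1 S0-1->S5 S1-0->S2 S1-1->S5 S2-0->S3 S2-1->S5 S3-0->S4 S3-1->S5 S4-0->S4 S4-1->S4 S5-0->S5 S5-1->S5

Walk along `0000` while the input agrees: from S0 take `0` to S1, and so on. Any deviation drops to the rejecting sink S5. Once S4 is reached the prefix is confirmed and every continuation is accepted.
With 6 states:
        0   1  
>  S0   S1  S5 
   S1   S2  S5 
   S2   S3  S5 
   S3   S4  S5 
 * S4   S4  S4 
   S5   S5  S5 
(> = start, * = accepting)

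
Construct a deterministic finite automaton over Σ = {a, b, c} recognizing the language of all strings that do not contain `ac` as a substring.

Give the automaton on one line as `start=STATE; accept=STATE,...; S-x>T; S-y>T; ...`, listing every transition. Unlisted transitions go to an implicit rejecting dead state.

start=s0; accept=s0,s1; s0-a>s1; s0-b>s0; s0-c>s0; s1-a>s1; s1-b>s0; s1-c>s2; s2-a>s2; s2-b>s2; s2-c>s2

This is the complement of 'contains `ac`'. Use the same substring-matching states — s0 through s2 holding how much of `ac` has just been matched — but flip the accepting set: everything except the trap s2 accepts.
With 3 states:
        a   b   c  
>* s0   s1  s0  s0 
 * s1   s1  s0  s2 
   s2   s2  s2  s2 
(> = start, * = accepting)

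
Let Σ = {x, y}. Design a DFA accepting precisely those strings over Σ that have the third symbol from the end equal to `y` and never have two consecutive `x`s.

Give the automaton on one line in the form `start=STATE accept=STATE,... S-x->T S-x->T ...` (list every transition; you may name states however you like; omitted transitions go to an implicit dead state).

start=s0 accept=s6,s7,s8 s0-x->s1 s0-y->s2 s1-x->s3 s1-y->s2 s2-x->s4 s2-y->s5 s3-x->s3 s3-y->s3 s4-x->s3 s4-y->s6 s5-x->s7 s5-y->s8 s6-x->s4 s6-y->s5 s7-x->s3 s7-y->s6 s8-x->s7 s8-y->s8

Run two small machines in parallel and take their product. The first has 15 states tracking the last 3 symbols read; the second has 3 states tracking partial matches of the forbidden pattern `xx`. A product state is a pair (one from each), accepting exactly when both do. After merging equivalent states the machine shrinks.
9 states suffice.
        x   y  
>  s0   s1  s2 
   s1   s3  s2 
   s2   s4  s5 
   s3   s3  s3 
   s4   s3  s6 
   s5   s7  s8 
 * s6   s4  s5 
 * s7   s3  s6 
 * s8   s7  s8 
(> = start, * = accepting)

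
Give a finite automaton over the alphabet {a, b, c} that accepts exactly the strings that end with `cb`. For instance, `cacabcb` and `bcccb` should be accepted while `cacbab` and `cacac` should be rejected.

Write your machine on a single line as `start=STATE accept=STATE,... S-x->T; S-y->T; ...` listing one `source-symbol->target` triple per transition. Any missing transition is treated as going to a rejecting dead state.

Remember how much of `cb` the current input suffix matches. State q0 means no match yet; q1 means the last symbol is `c`; q2 means the last 2 symbols are `cb`. Only q2 accepts. On a mismatch, fall back to the longest proper suffix that is still a prefix of `cb`.
        a   b   c  
>  q0   q0  q0  q1 
   q1   q0  q2  q1 
 * q2   q0  q0  q1 
(> = start, * = accepting)

start=q0; accept=q2; q0-a->q0; q0-b->q0; q0-c->q1; q1-a->q0; q1-b->q2; q1-c->q1; q2-a->q0; q2-b->q0; q2-c->q1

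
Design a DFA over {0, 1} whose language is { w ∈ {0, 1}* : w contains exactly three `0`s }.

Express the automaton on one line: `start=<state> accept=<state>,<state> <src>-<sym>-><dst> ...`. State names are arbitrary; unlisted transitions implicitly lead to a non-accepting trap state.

start=A accept=D A-0->B A-1->A B-0->C B-1->B C-0->D C-1->C D-0->E D-1->D E-0->E E-1->E

Count `0`s, saturating at 4: states A through D mean 0 through 3 `0`s seen; E means more than 3. Each `0` increments (capped at E); other symbols loop. Accept from {D}.
5 states suffice.
       0  1 
>  A   B  A 
   B   C  B 
   C   D  C 
 * D   E  D 
   E   E  E 
(> = start, * = accepting)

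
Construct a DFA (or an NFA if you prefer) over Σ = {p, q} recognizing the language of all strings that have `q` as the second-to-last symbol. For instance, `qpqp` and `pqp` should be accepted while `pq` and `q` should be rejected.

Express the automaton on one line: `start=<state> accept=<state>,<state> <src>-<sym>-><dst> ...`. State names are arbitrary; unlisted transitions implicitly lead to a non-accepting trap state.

start=A accept=F,G A-p->B A-q->C B-p->D B-q->E C-p->F C-q->G D-p->D D-q->E E-p->F E-q->G F-p->D F-q->E G-p->F G-q->G

Because acceptance depends on a position counted from the end, the machine has to buffer the most recent 2 symbols. Make each state the string of the last up-to-2 symbols read; on input `x` shift the window left and append `x`. Accept when the buffered window has length 2 and begins with `q`.
       p  q 
>  A   B  C 
   B   D  E 
   C   F  G 
   D   D  E 
   E   F  G 
 * F   D  E 
 * G   F  G 
(> = start, * = accepting)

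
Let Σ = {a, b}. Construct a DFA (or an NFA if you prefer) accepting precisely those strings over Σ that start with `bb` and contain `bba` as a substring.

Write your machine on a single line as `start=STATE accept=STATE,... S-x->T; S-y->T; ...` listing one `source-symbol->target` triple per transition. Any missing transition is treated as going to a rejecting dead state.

Run two small machines in parallel and take their product. The first has 4 states tracking whether the input so far still matches the prefix `bb`; the second has 4 states tracking whether and how much of `bba` has been seen. A product state is a pair (one from each), accepting exactly when both do. After merging equivalent states the machine shrinks.
5 states suffice.
        a   b  
>  q0   q1  q2 
   q1   q1  q1 
   q2   q1  q3 
   q3   q4  q3 
 * q4   q4  q4 
(> = start, * = accepting)

start=q0; accept=q4; q0-a->q1; q0-b->q2; q1-a->q1; q1-b->q1; q2-a->q1; q2-b->q3; q3-a->q4; q3-b->q3; q4-a->q4; q4-b->q4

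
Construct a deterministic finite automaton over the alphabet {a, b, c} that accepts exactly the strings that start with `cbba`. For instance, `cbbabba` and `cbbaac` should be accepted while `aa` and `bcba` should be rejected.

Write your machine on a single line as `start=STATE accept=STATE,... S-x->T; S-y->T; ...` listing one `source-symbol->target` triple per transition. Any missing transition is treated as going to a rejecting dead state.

start=q0; accept=q4; q0-a->q5; q0-b->q5; q0-c->q1; q1-a->q5; q1-b->q2; q1-c->q5; q2-a->q5; q2-b->q3; q2-c->q5; q3-a->q4; q3-b->q5; q3-c->q5; q4-a->q4; q4-b->q4; q4-c->q4; q5-a->q5; q5-b->q5; q5-c->q5

Walk along `cbba` while the input agrees: from q0 take `c` to q1, and so on. Any deviation drops to the rejecting sink q5. Once q4 is reached the prefix is confirmed and every continuation is accepted.
        a   b   c  
>  q0   q5  q5  q1 
   q1   q5  q2  q5 
   q2   q5  q3  q5 
   q3   q4  q5  q5 
 * q4   q4  q4  q4 
   q5   q5  q5  q5 
(> = start, * = accepting)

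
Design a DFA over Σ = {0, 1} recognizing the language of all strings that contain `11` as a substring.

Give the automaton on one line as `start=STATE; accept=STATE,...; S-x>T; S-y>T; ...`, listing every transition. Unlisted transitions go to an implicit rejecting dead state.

start=A; accept=C; A-0>A; A-1>B; B-0>A; B-1>C; C-0>C; C-1>C

Track how much of `11` has been matched so far: state A is no progress, C is the absorbing accept state reached once `11` has occurred. Intermediate states record partial matches; on a mismatch, fall back to the longest reusable overlap.
With 3 states:
       0  1 
>  A   A  B 
   B   A  C 
 * C   C  C 
(> = start, * = accepting)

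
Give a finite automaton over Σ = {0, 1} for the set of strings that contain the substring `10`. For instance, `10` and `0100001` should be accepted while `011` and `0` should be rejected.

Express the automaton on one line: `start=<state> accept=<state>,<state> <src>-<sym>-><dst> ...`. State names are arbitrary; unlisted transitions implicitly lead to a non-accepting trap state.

start=S0 accept=S2 S0-0->S0 S0-1->S1 S1-0->S2 S1-1->S1 S2-0->S2 S2-1->S2

States S0..S1 record the length of the longest prefix of `10` that matches the current input suffix. Reaching S2 means `10` has been seen, and we stay there forever. Accept from S2.
A 3-state machine:
        0   1  
>  S0   S0  S1 
   S1   S2  S1 
 * S2   S2  S2 
(> = start, * = accepting)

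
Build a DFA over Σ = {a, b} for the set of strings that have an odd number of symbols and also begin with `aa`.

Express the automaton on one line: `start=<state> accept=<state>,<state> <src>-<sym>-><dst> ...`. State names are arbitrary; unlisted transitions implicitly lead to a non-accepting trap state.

start=q0 accept=q4 q0-a->q1 q0-b->q2 q1-a->q3 q1-b->q2 q2-a->q2 q2-b->q2 q3-a->q4 q3-b->q4 q4-a->q3 q4-b->q3

Handle the two conditions separately and then intersect. One (2 states) tracks the input length modulo 2; the other (4 states) tracks whether the input so far still matches the prefix `aa`. Each combined state is a pair, one component from each; accept when both components accept. Minimizing collapses redundant product states.
5 states suffice.
        a   b  
>  q0   q1  q2 
   q1   q3  q2 
   q2   q2  q2 
   q3   q4  q4 
 * q4   q3  q3 
(> = start, * = accepting)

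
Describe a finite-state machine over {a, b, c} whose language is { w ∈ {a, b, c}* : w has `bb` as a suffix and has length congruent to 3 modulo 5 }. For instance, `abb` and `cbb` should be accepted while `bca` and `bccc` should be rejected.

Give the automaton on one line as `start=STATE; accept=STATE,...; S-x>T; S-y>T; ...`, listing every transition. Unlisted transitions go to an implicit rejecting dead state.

start=q0; accept=q5; q0-a>q1; q0-b>q1; q0-c>q1; q1-a>q2; q1-b>q3; q1-c>q2; q2-a>q4; q2-b>q4; q2-c>q4; q3-a>q4; q3-b>q5; q3-c>q4; q4-a>q6; q4-b>q6; q4-c>q6; q5-a>q6; q5-b>q6; q5-c>q6; q6-a>q0; q6-b>q0; q6-c>q0

Handle the two conditions separately and then intersect. The first has 3 states tracking how much of the suffix `bb` has currently been matched; the second has 5 states tracking the input length modulo 5. A product state is a pair (one from each), accepting exactly when both do. Equivalent product states are then merged.
        a   b   c  
>  q0   q1  q1  q1 
   q1   q2  q3  q2 
   q2   q4  q4  q4 
   q3   q4  q5  q4 
   q4   q6  q6  q6 
 * q5   q6  q6  q6 
   q6   q0  q0  q0 
(> = start, * = accepting)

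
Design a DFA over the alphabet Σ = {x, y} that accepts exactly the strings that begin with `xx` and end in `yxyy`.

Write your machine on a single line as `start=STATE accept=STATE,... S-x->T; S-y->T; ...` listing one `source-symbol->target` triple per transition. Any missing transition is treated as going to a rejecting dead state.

Handle the two conditions separately and then intersect. The first has 4 states tracking whether the input so far still matches the prefix `xx`; the second has 5 states tracking how much of the suffix `yxyy` has currently been matched. A product state is a pair (one from each), accepting exactly when both do. After merging equivalent states the machine shrinks.
8 states suffice.
        x   y  
>  S0   S1  S2 
   S1   S3  S2 
   S2   S2  S2 
   S3   S3  S4 
   S4   S5  S4 
   S5   S3  S6 
   S6   S5  S7 
 * S7   S5  S4 
(> = start, * = accepting)

start=S0; accept=S7; S0-x->S1; S0-y->S2; S1-x->S3; S1-y->S2; S2-x->S2; S2-y->S2; S3-x->S3; S3-y->S4; S4-x->S5; S4-y->S4; S5-x->S3; S5-y->S6; S6-x->S5; S6-y->S7; S7-x->S5; S7-y->S4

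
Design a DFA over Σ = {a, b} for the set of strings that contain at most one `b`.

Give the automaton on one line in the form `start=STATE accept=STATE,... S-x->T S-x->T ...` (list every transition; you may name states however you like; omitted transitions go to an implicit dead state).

Count `b`s, saturating at 2: state s0 means no `b` yet, s1 means one `b` seen, s2 means more than one. Each `b` increments (capped at s2); other symbols loop. Accept from {s0, s1}.
        a   b  
>* s0   s0  s1 
 * s1   s1  s2 
   s2   s2  s2 
(> = start, * = accepting)

start=s0 accept=s0,s1 s0-a->s0 s0-b->s1 s1-a->s1 s1-b->s2 s2-a->s2 s2-b->s2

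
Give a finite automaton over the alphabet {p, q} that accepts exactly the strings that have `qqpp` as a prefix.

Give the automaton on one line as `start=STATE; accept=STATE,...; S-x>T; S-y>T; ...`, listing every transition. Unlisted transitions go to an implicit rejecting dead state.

start=A; accept=E; A-p>F; A-q>B; B-p>F; B-q>C; C-p>D; C-q>F; D-p>E; D-q>F; E-p>E; E-q>E; F-p>F; F-q>F

Check the first 4 symbols one by one: A through D record how many have matched `qqpp` so far; any wrong symbol goes to the dead state F. After all 4 match we enter the accepting sink E.
With 6 states:
       p  q 
>  A   F  B 
   B   F  C 
   C   D  F 
   D   E  F 
 * E   E  E 
   F   F  F 
(> = start, * = accepting)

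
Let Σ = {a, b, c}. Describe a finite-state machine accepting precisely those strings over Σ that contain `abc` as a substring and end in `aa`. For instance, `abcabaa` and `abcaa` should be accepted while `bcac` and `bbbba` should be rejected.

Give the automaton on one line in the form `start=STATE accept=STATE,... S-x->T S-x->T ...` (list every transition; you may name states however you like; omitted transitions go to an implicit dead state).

start=S0 accept=S5 S0-a->S1 S0-b->S0 S0-c->S0 S1-a->S1 S1-b->S2 S1-c->S0 S2-a->S1 S2-b->S0 S2-c->S3 S3-a->S4 S3-b->S3 S3-c->S3 S4-a->S5 S4-b->S3 S4-c->S3 S5-a->S5 S5-b->S3 S5-c->S3

Handle the two conditions separately and then intersect. One (4 states) tracks whether and how much of `abc` has been seen; the other (3 states) tracks how much of the suffix `aa` has currently been matched. Each combined state is a pair, one component from each; accept when both components accept. Minimizing collapses redundant product states.
With 6 states:
        a   b   c  
>  S0   S1  S0  S0 
   S1   S1  S2  S0 
   S2   S1  S0  S3 
   S3   S4  S3  S3 
   S4   S5  S3  S3 
 * S5   S5  S3  S3 
(> = start, * = accepting)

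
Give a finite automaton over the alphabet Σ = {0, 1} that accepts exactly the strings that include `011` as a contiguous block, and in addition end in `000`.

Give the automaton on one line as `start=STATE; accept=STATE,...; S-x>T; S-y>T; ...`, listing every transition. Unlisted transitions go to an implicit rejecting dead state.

start=S0; accept=S8; S0-0>S1; S0-1>S0; S1-0>S2; S1-1>S3; S2-0>S4; S2-1>S3; S3-0>S1; S3-1>S5; S4-0>S4; S4-1>S3; S5-0>S6; S5-1>S5; S6-0>S7; S6-1>S5; S7-0>S8; S7-1>S5; S8-0>S8; S8-1>S5

Build one automaton per condition and run them in lockstep. One (4 states) tracks whether and how much of `011` has been seen; the other (4 states) tracks how much of the suffix `000` has currently been matched. Each combined state is a pair, one component from each; accept when both components accept.
        0   1  
>  S0   S1  S0 
   S1   S2  S3 
   S2   S4  S3 
   S3   S1  S5 
   S4   S4  S3 
   S5   S6  S5 
   S6   S7  S5 
   S7   S8  S5 
 * S8   S8  S5 
(> = start, * = accepting)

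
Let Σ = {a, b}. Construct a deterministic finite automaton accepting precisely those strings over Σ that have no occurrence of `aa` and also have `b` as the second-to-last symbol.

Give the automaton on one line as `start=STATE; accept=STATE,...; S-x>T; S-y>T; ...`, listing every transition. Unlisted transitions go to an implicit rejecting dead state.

start=q0; accept=q4,q5; q0-a>q1; q0-b>q2; q1-a>q3; q1-b>q2; q2-a>q4; q2-b>q5; q3-a>q3; q3-b>q3; q4-a>q3; q4-b>q2; q5-a>q4; q5-b>q5

Run two small machines in parallel and take their product. The first has 3 states tracking partial matches of the forbidden pattern `aa`; the second has 7 states tracking the last 2 symbols read. A product state is a pair (one from each), accepting exactly when both do. Minimizing collapses redundant product states.
        a   b  
>  q0   q1  q2 
   q1   q3  q2 
   q2   q4  q5 
   q3   q3  q3 
 * q4   q3  q2 
 * q5   q4  q5 
(> = start, * = accepting)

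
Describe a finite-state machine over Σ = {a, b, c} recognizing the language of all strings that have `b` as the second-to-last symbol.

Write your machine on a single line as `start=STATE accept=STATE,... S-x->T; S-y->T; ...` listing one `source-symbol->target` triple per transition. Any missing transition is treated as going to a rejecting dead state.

Because acceptance depends on a position counted from the end, the machine has to buffer the most recent 2 symbols. Make each state the string of the last up-to-2 symbols read; on input `x` shift the window left and append `x`. Accept when the buffered window has length 2 and begins with `b`.
With 13 states:
          a    b    c  
>  s0     s1   s2   s3 
   s1     s4   s5   s6 
   s2     s7   s8   s9 
   s3    s10  s11  s12 
   s4     s4   s5   s6 
   s5     s7   s8   s9 
   s6    s10  s11  s12 
 * s7     s4   s5   s6 
 * s8     s7   s8   s9 
 * s9    s10  s11  s12 
   s10    s4   s5   s6 
   s11    s7   s8   s9 
   s12   s10  s11  s12 
(> = start, * = accepting)

start=s0; accept=s7,s8,s9; s0-a->s1; s0-b->s2; s0-c->s3; s1-a->s4; s1-b->s5; s1-c->s6; s2-a->s7; s2-b->s8; s2-c->s9; s3-a->s10; s3-b->s11; s3-c->s12; s4-a->s4; s4-b->s5; s4-c->s6; s5-a->s7; s5-b->s8; s5-c->s9; s6-a->s10; s6-b->s11; s6-c->s12; s7-a->s4; s7-b->s5; s7-c->s6; s8-a->s7; s8-b->s8; s8-c->s9; s9-a->s10; s9-b->s11; s9-c->s12; s10-a->s4; s10-b->s5; s10-c->s6; s11-a->s7; s11-b->s8; s11-c->s9; s12-a->s10; s12-b->s11; s12-c->s12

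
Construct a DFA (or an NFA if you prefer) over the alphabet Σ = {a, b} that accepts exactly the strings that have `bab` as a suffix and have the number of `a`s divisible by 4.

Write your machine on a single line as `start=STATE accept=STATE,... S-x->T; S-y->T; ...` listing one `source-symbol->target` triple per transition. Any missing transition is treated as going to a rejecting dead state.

Handle the two conditions separately and then intersect. One (4 states) tracks how much of the suffix `bab` has currently been matched; the other (4 states) tracks the count of `a`s modulo 4. Each combined state is a pair, one component from each; accept when both components accept. After merging equivalent states the machine shrinks.
        a   b  
>  q0   q1  q0 
   q1   q2  q1 
   q2   q3  q2 
   q3   q0  q4 
   q4   q5  q4 
   q5   q1  q6 
 * q6   q1  q0 
(> = start, * = accepting)

start=q0; accept=q6; q0-a->q1; q0-b->q0; q1-a->q2; q1-b->q1; q2-a->q3; q2-b->q2; q3-a->q0; q3-b->q4; q4-a->q5; q4-b->q4; q5-a->q1; q5-b->q6; q6-a->q1; q6-b->q0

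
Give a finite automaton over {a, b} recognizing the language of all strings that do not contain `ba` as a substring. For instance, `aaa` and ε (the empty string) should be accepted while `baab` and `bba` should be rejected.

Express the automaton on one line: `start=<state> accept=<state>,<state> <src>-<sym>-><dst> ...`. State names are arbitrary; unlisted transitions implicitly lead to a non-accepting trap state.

Track partial matches of the forbidden pattern `ba`. State q2 is a dead state reached once `ba` has occurred; every other state accepts. q0 means no part of `ba` is currently matched.
With 3 states:
        a   b  
>* q0   q0  q1 
 * q1   q2  q1 
   q2   q2  q2 
(> = start, * = accepting)

start=q0 accept=q0,q1 q0-a->q0 q0-b->q1 q1-a->q2 q1-b->q1 q2-a->q2 q2-b->q2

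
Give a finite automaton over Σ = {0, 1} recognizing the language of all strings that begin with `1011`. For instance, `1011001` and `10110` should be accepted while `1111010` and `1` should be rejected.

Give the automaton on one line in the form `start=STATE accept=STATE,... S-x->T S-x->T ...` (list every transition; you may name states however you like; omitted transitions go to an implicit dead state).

start=q0 accept=q4 q0-0->q5 q0-1->q1 q1-0->q2 q1-1->q5 q2-0->q5 q2-1->q3 q3-0->q5 q3-1->q4 q4-0->q4 q4-1->q4 q5-0->q5 q5-1->q5

Check the first 4 symbols one by one: q0 through q3 record how many have matched `1011` so far; any wrong symbol goes to the dead state q5. After all 4 match we enter the accepting sink q4.
        0   1  
>  q0   q5  q1 
   q1   q2  q5 
   q2   q5  q3 
   q3   q5  q4 
 * q4   q4  q4 
   q5   q5  q5 
(> = start, * = accepting)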